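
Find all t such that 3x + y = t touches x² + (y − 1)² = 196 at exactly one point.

Tangency holds when the distance from the centre (0, 1) to the line equals the radius 14:
|3·0 + 1·1 − t| / √10 = 14
|t − (1)| = 14√10.

t = 1 ± 14√10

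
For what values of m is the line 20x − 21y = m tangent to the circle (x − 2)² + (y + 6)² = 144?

Tangency holds when the distance from the centre (2, −6) to the line equals the radius 12:
|20·2 − 21·(−6) − m| / √841 = 12
|m − (166)| = 12·29, so m = 514 or m = −182.

m = −182 or m = 514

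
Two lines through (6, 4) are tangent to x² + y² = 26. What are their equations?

x + 5y = 26 and 5x − y = 26

Let a tangent through (6, 4) have slope m. Its distance from (0, 0) must equal √26:
(−6m − (−4))² = 26(m² + 1)
5m² − 24m − 5 = 0, so m = −1/5 or m = 5.
With m = −1/5: x + 5y = 26. With m = 5: 5x − y = 26.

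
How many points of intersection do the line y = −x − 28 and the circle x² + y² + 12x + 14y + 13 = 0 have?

Centre (−6, −7), r² = 72. Distance² from centre to line = (15)²/2 = 225/2.
Since d² > r², the line lies outside the circle.

0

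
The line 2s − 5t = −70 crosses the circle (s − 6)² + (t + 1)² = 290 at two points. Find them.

(−5, 12) and (5, 16)

From the line, t = (70 + 2s)/5. Substituting:
29s² − 725 = 0  ⟹  s² − 25 = 0
s = 5 or s = −5, giving (5, 16) and (−5, 12).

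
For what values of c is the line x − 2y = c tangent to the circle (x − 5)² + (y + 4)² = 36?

c = 13 ± 6√5

For a tangent, require d(centre, line) = r = 6.
|1·5 − 2·(−4) − c| / √5 = 6
|c − (13)| = 6√5.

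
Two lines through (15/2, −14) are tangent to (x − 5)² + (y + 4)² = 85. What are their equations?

Write the tangent as mx − y + (−14 − m·(15/2)) = 0 and set its distance from the centre to √85:
[m·(−5/2) − (10)]² = 85(m² + 1)
63m² − 40m − 12 = 0, so m = 6/7 or m = −2/9.
Through (15/2, −14) these give 6x − 7y = 143 and 2x + 9y = −111.

6x − 7y = 143 and 2x + 9y = −111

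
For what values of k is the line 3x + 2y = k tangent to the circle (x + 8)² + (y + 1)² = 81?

k = −26 ± 9√13

The line touches the circle iff its distance from (−8, −1) is 9:
|3·(−8) + 2·(−1) − k| / √13 = 9
|k − (−26)| = 9√13.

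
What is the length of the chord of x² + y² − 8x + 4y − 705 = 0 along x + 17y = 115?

The distance from (4, −2) to the line is 145/√290, and r² = 725.
Chord = 2√(r² − d²) = 2·√(1305/2) = 3√290.

3√290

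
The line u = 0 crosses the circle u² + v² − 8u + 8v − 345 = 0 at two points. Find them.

(0, −23) and (0, 15)

The line gives u = 0. Substituting into the circle:
v² + 8v − 345 = 0
v = 15 or v = −23, giving (0, 15) and (0, −23).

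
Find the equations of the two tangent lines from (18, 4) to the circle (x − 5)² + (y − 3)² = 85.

6x + 7y = 136 and 7x − 6y = 102

A line y − (4) = m(x − (18)) is tangent when its distance from (5, 3) is √85:
[m·(−13) − (−1)]² = 85(m² + 1)
42m² − 13m − 42 = 0, so m = −6/7 or m = 7/6.
Through (18, 4) these give 6x + 7y = 136 and 7x − 6y = 102.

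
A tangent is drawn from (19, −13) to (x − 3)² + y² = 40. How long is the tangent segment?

The centre is (3, 0) and r = 2√10. The square of the distance from P to the centre is 256 + 169 = 425.
The tangent meets the radius at right angles, so tangent² = |PO|² − r² = 425 − 40 = 385.

√385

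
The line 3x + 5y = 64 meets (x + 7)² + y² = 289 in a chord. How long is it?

3√34

The distance from (−7, 0) to the line is 85/√34, and r² = 289.
Half the chord is √(r² − d²) = √(153/2), so the full chord is 3√34.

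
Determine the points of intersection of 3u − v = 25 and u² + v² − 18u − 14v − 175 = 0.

(5, −10) and (16, 23)

From the line, v = 3u − 25. Substituting:
10u² − 210u + 800 = 0  ⟹  u² − 21u + 80 = 0
u = 16 or u = 5, giving (16, 23) and (5, −10).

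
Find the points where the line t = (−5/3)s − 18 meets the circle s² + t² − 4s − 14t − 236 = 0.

Substitute t = (−54 − 5s)/3:
34s² + 714s + 3060 = 0  ⟹  s² + 21s + 90 = 0
s = −6 or s = −15, giving (−6, −8) and (−15, 7).

(−15, 7) and (−6, −8)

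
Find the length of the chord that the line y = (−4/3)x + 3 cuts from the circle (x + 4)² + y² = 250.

The distance from (−4, 0) to the line is 25/√25, and r² = 250.
Chord = 2√(r² − d²) = 2·√(225) = 30.

30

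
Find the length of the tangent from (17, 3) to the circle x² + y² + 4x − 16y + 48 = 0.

The centre is (−2, 8) and r = 2√5. The square of the distance from P to the centre is 361 + 25 = 386.
The tangent meets the radius at right angles, so tangent² = |PO|² − r² = 386 − 20 = 366.

√366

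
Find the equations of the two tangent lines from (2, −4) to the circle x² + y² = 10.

x + 3y = −10 and 3x − y = 10

Let a tangent through (2, −4) have slope m. Its distance from (0, 0) must equal √10:
(−2m − (4))² = 10(m² + 1)
3m² − 8m − 3 = 0, so m = −1/3 or m = 3.
With m = −1/3: x + 3y = −10. With m = 3: 3x − y = 10.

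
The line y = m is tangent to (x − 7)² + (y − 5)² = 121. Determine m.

m = −6 or m = 16

The line touches the circle iff its distance from (7, 5) is 11:
|0·7 + 1·5 − m| / √1 = 11
|m − (5)| = 11, so m = 16 or m = −6.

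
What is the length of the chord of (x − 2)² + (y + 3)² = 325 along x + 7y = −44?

25√2

From the line, y = (−44 − x)/7. Substituting:
50x² − 150x − 15200 = 0  ⟹  x² − 3x − 304 = 0
x = 19 or x = −16, giving (19, −9) and (−16, −4).
Chord length = distance between (19, −9) and (−16, −4) = √1250 = 25√2.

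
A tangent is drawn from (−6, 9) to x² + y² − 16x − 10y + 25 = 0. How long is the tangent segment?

2√37

The centre is (8, 5) and r = 8. The square of the distance from P to the centre is 196 + 16 = 212.
By the tangent–radius right angle, tangent length = √(|PO|² − r²) = √148 = 2√37.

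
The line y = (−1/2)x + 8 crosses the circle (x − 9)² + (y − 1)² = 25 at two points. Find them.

Substitute y = (16 − x)/2:
5x² − 100x + 420 = 0  ⟹  x² − 20x + 84 = 0
x = 14 or x = 6, giving (14, 1) and (6, 5).

(6, 5) and (14, 1)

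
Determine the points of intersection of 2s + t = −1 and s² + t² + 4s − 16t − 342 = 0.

(−13, 25) and (5, −11)

Substitute t = −2s − 1:
5s² + 40s − 325 = 0  ⟹  s² + 8s − 65 = 0
s = 5 or s = −13, giving (5, −11) and (−13, 25).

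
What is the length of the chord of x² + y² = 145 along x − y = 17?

Centre (0, 0), r² = 145. Perpendicular distance d from centre to line = |−17| / √2 = 17/√2.
Chord = 2√(r² − d²) = 2·√(1/2) = √2.

√2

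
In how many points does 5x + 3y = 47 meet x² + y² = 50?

Centre (0, 0), r² = 50. Distance² from centre to line = (−47)²/34 = 2209/34.
Since d² > r², the line lies outside the circle.

0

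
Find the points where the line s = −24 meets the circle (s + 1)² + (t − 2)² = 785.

(−24, −14) and (−24, 18)

The line gives s = −24. Substituting into the circle:
t² − 4t − 252 = 0
t = 18 or t = −14, giving (−24, 18) and (−24, −14).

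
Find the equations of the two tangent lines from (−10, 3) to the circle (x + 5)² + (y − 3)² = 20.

2x − y = −23 and 2x + y = −17

Let a tangent through (−10, 3) have slope m. Its distance from (−5, 3) must equal 2√5:
[m·(5) − (0)]² = 20(m² + 1)
m² − 4 = 0, so m = 2 or m = −2.
With m = 2: 2x − y = −23. With m = −2: 2x + y = −17.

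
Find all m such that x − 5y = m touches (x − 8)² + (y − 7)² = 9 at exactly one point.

m = −27 ± 3√26

The line touches the circle iff its distance from (8, 7) is 3:
|1·8 − 5·7 − m| / √26 = 3
|m − (−27)| = 3√26.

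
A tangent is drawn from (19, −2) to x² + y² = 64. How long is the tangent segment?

With centre O = (0, 0), |OP|² = 365 and r² = 64.
Power of the point: PT² = |PO|² − r² = 301, so PT = √301.

√301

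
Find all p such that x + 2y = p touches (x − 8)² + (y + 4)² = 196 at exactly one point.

The line touches the circle iff its distance from (8, −4) is 14:
|1·8 + 2·(−4) − p| / √5 = 14
|p| = 14√5.

p = ±14√5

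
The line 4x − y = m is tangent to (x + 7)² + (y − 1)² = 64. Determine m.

m = −29 ± 8√17

The line touches the circle iff its distance from (−7, 1) is 8:
|4·(−7) − 1·1 − m| / √17 = 8
|m − (−29)| = 8√17.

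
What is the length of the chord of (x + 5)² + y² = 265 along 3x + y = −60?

Substitute y = −3x − 60:
10x² + 370x + 3360 = 0  ⟹  x² + 37x + 336 = 0
x = −16 or x = −21, giving (−16, −12) and (−21, 3).
Chord length = distance between (−16, −12) and (−21, 3) = √250 = 5√10.

5√10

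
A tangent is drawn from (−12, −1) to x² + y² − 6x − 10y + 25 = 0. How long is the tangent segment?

The centre is (3, 5) and r = 3. The square of the distance from P to the centre is 225 + 36 = 261.
Power of the point: PT² = |PO|² − r² = 252, so PT = 6√7.

6√7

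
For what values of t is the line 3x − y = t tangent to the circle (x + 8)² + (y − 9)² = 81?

The line touches the circle iff its distance from (−8, 9) is 9:
|3·(−8) − 1·9 − t| / √10 = 9
|t − (−33)| = 9√10.

t = −33 ± 9√10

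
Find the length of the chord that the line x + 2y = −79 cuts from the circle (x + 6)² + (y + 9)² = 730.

Substitute y = (−79 − x)/2:
5x² + 170x + 945 = 0  ⟹  x² + 34x + 189 = 0
x = −7 or x = −27, giving (−7, −36) and (−27, −26).
Chord length = distance between (−7, −36) and (−27, −26) = √500 = 10√5.

10√5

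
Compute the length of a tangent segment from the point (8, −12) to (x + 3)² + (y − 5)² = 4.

√406

The centre is (−3, 5) and r = 2. The square of the distance from P to the centre is 121 + 289 = 410.
Power of the point: PT² = |PO|² − r² = 406, so PT = √406.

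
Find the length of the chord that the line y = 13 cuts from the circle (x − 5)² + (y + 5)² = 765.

From the line, y = 13. Substituting:
x² − 10x − 416 = 0
x = 26 or x = −16, giving (26, 13) and (−16, 13).
|(26, 13) − (−16, 13)| = √((42)² + (0)²) = 42.

42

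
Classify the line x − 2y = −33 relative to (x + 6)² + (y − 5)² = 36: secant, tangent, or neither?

Substituting the line into the circle gives 5x² + 94x + 529 = 0.
Δ = 8836 − 10580 = −1744.
No real roots: the line does not meet the circle.

neither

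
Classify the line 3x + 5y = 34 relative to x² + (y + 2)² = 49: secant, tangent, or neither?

neither

Centre (0, −2), r² = 49. Distance² from centre to line = (−44)²/34 = 968/17.
Since d² > r², the line lies outside the circle.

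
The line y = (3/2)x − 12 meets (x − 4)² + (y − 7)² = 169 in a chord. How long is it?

Express y = (−24 + 3x)/2 and substitute into the circle:
13x² − 260x + 832 = 0  ⟹  x² − 20x + 64 = 0
x = 16 or x = 4, giving (16, 12) and (4, −6).
|(16, 12) − (4, −6)| = √((12)² + (18)²) = 6√13.

6√13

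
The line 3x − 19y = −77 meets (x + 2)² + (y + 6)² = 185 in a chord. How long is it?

√370

Express y = (77 + 3x)/19 and substitute into the circle:
370x² + 2590x − 28860 = 0  ⟹  x² + 7x − 78 = 0
x = 6 or x = −13, giving (6, 5) and (−13, 2).
Chord length = distance between (6, 5) and (−13, 2) = √370 = √370.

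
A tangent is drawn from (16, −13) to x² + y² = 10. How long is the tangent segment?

Centre (0, 0), r² = 10. |PO|² = (16)² + (−13)² = 425.
Power of the point: PT² = |PO|² − r² = 415, so PT = √415.

√415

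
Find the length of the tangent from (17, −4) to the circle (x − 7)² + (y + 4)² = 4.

4√6

Centre (7, −4), r² = 4. |PO|² = (10)² + (0)² = 100.
By the tangent–radius right angle, tangent length = √(|PO|² − r²) = √96 = 4√6.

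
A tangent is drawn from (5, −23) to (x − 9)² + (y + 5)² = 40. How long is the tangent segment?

10√3

Centre (9, −5), r² = 40. |PO|² = (−4)² + (−18)² = 340.
By the tangent–radius right angle, tangent length = √(|PO|² − r²) = √300 = 10√3.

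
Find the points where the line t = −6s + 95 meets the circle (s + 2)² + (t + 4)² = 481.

(14, 11) and (18, −13)

Substitute t = −6s + 95:
37s² − 1184s + 9324 = 0  ⟹  s² − 32s + 252 = 0
s = 18 or s = 14, giving (18, −13) and (14, 11).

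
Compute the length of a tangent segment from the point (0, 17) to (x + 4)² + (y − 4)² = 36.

√149

With centre O = (−4, 4), |OP|² = 185 and r² = 36.
By the tangent–radius right angle, tangent length = √(|PO|² − r²) = √149.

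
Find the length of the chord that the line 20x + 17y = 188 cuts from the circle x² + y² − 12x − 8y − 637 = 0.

2√689

Express y = (188 − 20x)/17 and substitute into the circle:
689x² − 8268x − 174317 = 0  ⟹  x² − 12x − 253 = 0
x = 23 or x = −11, giving (23, −16) and (−11, 24).
Chord length = distance between (23, −16) and (−11, 24) = √2756 = 2√689.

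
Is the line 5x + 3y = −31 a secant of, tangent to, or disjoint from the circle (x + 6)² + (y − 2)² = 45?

secant

d² = (5·(−6) + 3·2 − (−31))²/34 = 49/34; r² = 45.
Since d² < r², the line cuts the circle twice.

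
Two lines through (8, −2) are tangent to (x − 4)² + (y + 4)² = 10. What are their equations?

Write the tangent as mx − y + (−2 − m·(8)) = 0 and set its distance from the centre to √10:
(−4m − (−2))² = 10(m² + 1)
3m² − 8m − 3 = 0, so m = 3 or m = −1/3.
With m = 3: 3x − y = 26. With m = −1/3: x + 3y = 2.

3x − y = 26 and x + 3y = 2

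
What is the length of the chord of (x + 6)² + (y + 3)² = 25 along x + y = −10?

The distance from (−6, −3) to the line is 1/√2, and r² = 25.
Chord = 2√(r² − d²) = 2·√(49/2) = 7√2.

7√2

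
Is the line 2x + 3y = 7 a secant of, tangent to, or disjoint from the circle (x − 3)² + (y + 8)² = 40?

Centre (3, −8), r² = 40. Distance² from centre to line = (−25)²/13 = 625/13.
Since d² > r², the line lies outside the circle.

disjoint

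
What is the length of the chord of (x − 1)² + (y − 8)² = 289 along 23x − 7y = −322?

17√2

From the line, y = (322 + 23x)/7. Substituting:
578x² + 12138x + 56644 = 0  ⟹  x² + 21x + 98 = 0
x = −7 or x = −14, giving (−7, 23) and (−14, 0).
Chord length = distance between (−7, 23) and (−14, 0) = √578 = 17√2.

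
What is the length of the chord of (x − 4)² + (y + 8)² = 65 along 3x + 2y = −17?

Centre (4, −8), r² = 65. Perpendicular distance d from centre to line = |13| / √13 = 13/√13.
Chord = 2√(r² − d²) = 2·√(52) = 4√13.

4√13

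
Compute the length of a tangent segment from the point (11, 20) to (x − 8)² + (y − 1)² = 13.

√357

The centre is (8, 1) and r = √13. The square of the distance from P to the centre is 9 + 361 = 370.
The tangent meets the radius at right angles, so tangent² = |PO|² − r² = 370 − 13 = 357.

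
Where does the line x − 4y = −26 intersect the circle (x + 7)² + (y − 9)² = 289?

Substitute y = (26 + x)/4:
17x² + 204x − 3740 = 0  ⟹  x² + 12x − 220 = 0
x = 10 or x = −22, giving (10, 9) and (−22, 1).

(−22, 1) and (10, 9)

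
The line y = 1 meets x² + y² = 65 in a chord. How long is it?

16

Express y = 1 and substitute into the circle:
x² − 64 = 0
x = 8 or x = −8, giving (8, 1) and (−8, 1).
Chord length = distance between (8, 1) and (−8, 1) = √256 = 16.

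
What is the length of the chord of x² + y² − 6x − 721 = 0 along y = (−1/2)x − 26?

10√5

From the line, y = (−52 − x)/2. Substituting:
5x² + 80x − 180 = 0  ⟹  x² + 16x − 36 = 0
x = 2 or x = −18, giving (2, −27) and (−18, −17).
|(2, −27) − (−18, −17)| = √((20)² + (−10)²) = 10√5.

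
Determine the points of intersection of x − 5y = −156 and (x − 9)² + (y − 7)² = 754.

(−6, 30) and (14, 34)

From the line, y = (156 + x)/5. Substituting:
26x² − 208x − 2184 = 0  ⟹  x² − 8x − 84 = 0
x = 14 or x = −6, giving (14, 34) and (−6, 30).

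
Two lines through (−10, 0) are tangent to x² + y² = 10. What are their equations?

x + 3y = −10 and x − 3y = −10

A line y − (0) = m(x − (−10)) is tangent when its distance from (0, 0) is √10:
(10m − (0))² = 10(m² + 1)
9m² − 1 = 0, so m = −1/3 or m = 1/3.
With m = −1/3: x + 3y = −10. With m = 1/3: x − 3y = −10.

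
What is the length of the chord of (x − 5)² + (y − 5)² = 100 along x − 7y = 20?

10√2

Substitute y = (−20 + x)/7:
50x² − 600x − 650 = 0  ⟹  x² − 12x − 13 = 0
x = 13 or x = −1, giving (13, −1) and (−1, −3).
|(13, −1) − (−1, −3)| = √((14)² + (2)²) = 10√2.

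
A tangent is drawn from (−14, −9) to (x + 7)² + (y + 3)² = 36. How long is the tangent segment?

7

Centre (−7, −3), r² = 36. |PO|² = (−7)² + (−6)² = 85.
Power of the point: PT² = |PO|² − r² = 49, so PT = 7.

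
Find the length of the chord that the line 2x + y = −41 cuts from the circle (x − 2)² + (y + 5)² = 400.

The distance from (2, −5) to the line is 40/√5, and r² = 400.
Half the chord is √(r² − d²) = √(80), so the full chord is 8√5.

8√5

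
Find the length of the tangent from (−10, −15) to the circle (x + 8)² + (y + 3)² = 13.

3√15

With centre O = (−8, −3), |OP|² = 148 and r² = 13.
The tangent meets the radius at right angles, so tangent² = |PO|² − r² = 148 − 13 = 135.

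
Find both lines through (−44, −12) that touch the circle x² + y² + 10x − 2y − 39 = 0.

x − 8y = 52 and 4x − 7y = −92

A line y − (−12) = m(x − (−44)) is tangent when its distance from (−5, 1) is √65:
[m·(39) − (13)]² = 65(m² + 1)
56m² − 39m + 4 = 0, so m = 1/8 or m = 4/7.
With m = 1/8: x − 8y = 52. With m = 4/7: 4x − 7y = −92.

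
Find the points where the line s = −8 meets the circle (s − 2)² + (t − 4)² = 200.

(−8, −6) and (−8, 14)

The line gives s = −8. Substituting into the circle:
t² − 8t − 84 = 0
t = 14 or t = −6, giving (−8, 14) and (−8, −6).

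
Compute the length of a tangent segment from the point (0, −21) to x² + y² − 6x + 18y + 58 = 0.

Centre (3, −9), r² = 32. |PO|² = (−3)² + (−12)² = 153.
The tangent meets the radius at right angles, so tangent² = |PO|² − r² = 153 − 32 = 121.

11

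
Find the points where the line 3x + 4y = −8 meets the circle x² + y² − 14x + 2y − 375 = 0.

Express y = (−8 − 3x)/4 and substitute into the circle:
25x² − 200x − 6000 = 0  ⟹  x² − 8x − 240 = 0
x = 20 or x = −12, giving (20, −17) and (−12, 7).

(−12, 7) and (20, −17)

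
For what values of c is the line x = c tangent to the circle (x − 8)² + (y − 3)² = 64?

c = 0 or c = 16

Tangency holds when the distance from the centre (8, 3) to the line equals the radius 8:
|1·8 + 0·3 − c| / √1 = 8
|c − (8)| = 8, so c = 16 or c = 0.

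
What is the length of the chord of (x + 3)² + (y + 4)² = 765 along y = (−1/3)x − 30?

9√10

The distance from (−3, −4) to the line is 75/√10, and r² = 765.
Half the chord is √(r² − d²) = √(405/2), so the full chord is 9√10.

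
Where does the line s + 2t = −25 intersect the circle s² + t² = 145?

Substitute t = (−25 − s)/2:
5s² + 50s + 45 = 0  ⟹  s² + 10s + 9 = 0
s = −1 or s = −9, giving (−1, −12) and (−9, −8).

(−9, −8) and (−1, −12)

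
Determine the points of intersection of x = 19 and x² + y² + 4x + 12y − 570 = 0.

(19, −19) and (19, 7)

The line gives x = 19. Substituting into the circle:
y² + 12y − 133 = 0
y = 7 or y = −19, giving (19, 7) and (19, −19).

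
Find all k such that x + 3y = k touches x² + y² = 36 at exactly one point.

k = ±6√10

The line touches the circle iff its distance from (0, 0) is 6:
|1·0 + 3·0 − k| / √10 = 6
|k| = 6√10.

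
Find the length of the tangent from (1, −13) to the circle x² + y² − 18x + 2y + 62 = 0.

With centre O = (9, −1), |OP|² = 208 and r² = 20.
By the tangent–radius right angle, tangent length = √(|PO|² − r²) = √188 = 2√47.

2√47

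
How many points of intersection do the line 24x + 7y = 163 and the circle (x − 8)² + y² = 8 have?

2

Substituting the line into the circle gives 625x² − 8608x + 29313 = 0.
Δ = 74097664 − 73282500 = 815164.
Two real roots: the line is a secant.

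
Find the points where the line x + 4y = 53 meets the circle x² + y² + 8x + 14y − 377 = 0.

Substitute y = (53 − x)/4:
17x² − 34x − 255 = 0  ⟹  x² − 2x − 15 = 0
x = 5 or x = −3, giving (5, 12) and (−3, 14).

(−3, 14) and (5, 12)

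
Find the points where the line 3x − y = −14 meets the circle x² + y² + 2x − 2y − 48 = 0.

Substitute y = 3x + 14:
10x² + 80x + 120 = 0  ⟹  x² + 8x + 12 = 0
x = −2 or x = −6, giving (−2, 8) and (−6, −4).

(−6, −4) and (−2, 8)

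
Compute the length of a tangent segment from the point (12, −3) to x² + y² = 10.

√143

The centre is (0, 0) and r = √10. The square of the distance from P to the centre is 144 + 9 = 153.
The tangent meets the radius at right angles, so tangent² = |PO|² − r² = 153 − 10 = 143.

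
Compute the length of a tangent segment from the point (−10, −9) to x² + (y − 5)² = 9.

√287

With centre O = (0, 5), |OP|² = 296 and r² = 9.
Power of the point: PT² = |PO|² − r² = 287, so PT = √287.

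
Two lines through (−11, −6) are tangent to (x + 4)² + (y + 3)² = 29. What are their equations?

Write the tangent as mx − y + (−6 − m·(−11)) = 0 and set its distance from the centre to √29:
(7m − (3))² = 29(m² + 1)
10m² − 21m − 10 = 0, so m = −2/5 or m = 5/2.
Through (−11, −6) these give 2x + 5y = −52 and 5x − 2y = −43.

2x + 5y = −52 and 5x − 2y = −43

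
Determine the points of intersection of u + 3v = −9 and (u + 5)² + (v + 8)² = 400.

(−21, 4) and (15, −8)

Substitute v = (−9 − u)/3:
10u² + 60u − 3150 = 0  ⟹  u² + 6u − 315 = 0
u = 15 or u = −21, giving (15, −8) and (−21, 4).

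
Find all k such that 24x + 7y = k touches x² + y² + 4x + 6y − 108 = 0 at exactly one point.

k = −344 or k = 206

Tangency holds when the distance from the centre (−2, −3) to the line equals the radius 11:
|24·(−2) + 7·(−3) − k| / √625 = 11
|k − (−69)| = 11·25, so k = 206 or k = −344.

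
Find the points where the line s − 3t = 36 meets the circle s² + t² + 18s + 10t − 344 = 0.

(−24, −20) and (12, −8)

Substitute t = (−36 + s)/3:
10s² + 120s − 2880 = 0  ⟹  s² + 12s − 288 = 0
s = 12 or s = −24, giving (12, −8) and (−24, −20).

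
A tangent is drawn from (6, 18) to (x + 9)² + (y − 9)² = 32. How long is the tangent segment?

The centre is (−9, 9) and r = 4√2. The square of the distance from P to the centre is 225 + 81 = 306.
Power of the point: PT² = |PO|² − r² = 274, so PT = √274.

√274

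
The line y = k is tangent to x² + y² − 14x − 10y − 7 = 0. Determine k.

k = −4 or k = 14

The line touches the circle iff its distance from (7, 5) is 9:
|0·7 + 1·5 − k| / √1 = 9
|k − (5)| = 9, so k = 14 or k = −4.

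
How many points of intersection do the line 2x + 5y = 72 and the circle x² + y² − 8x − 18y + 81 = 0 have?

Substituting the line into the circle gives 29x² − 308x + 729 = 0.
Δ = 94864 − 84564 = 10300.
Two real roots: the line is a secant.

2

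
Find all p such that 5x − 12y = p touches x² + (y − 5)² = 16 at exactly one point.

The line touches the circle iff its distance from (0, 5) is 4:
|5·0 − 12·5 − p| / √169 = 4
|p − (−60)| = 4·13, so p = −8 or p = −112.

p = −112 or p = −8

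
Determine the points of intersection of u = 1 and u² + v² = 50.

(1, −7) and (1, 7)

The line gives u = 1. Substituting into the circle:
v² − 49 = 0
v = 7 or v = −7, giving (1, 7) and (1, −7).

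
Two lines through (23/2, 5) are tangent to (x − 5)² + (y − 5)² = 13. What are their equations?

2x − 3y = 8 and 2x + 3y = 38

Let a tangent through (23/2, 5) have slope m. Its distance from (5, 5) must equal √13:
[m·(−13/2) − (0)]² = 13(m² + 1)
9m² − 4 = 0, so m = 2/3 or m = −2/3.
With m = 2/3: 2x − 3y = 8. With m = −2/3: 2x + 3y = 38.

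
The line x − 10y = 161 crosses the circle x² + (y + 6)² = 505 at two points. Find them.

(−19, −18) and (21, −14)

Express y = (−161 + x)/10 and substitute into the circle:
101x² − 202x − 40299 = 0  ⟹  x² − 2x − 399 = 0
x = 21 or x = −19, giving (21, −14) and (−19, −18).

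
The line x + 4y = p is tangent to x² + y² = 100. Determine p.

The line touches the circle iff its distance from (0, 0) is 10:
|1·0 + 4·0 − p| / √17 = 10
|p| = 10√17.

p = ±10√17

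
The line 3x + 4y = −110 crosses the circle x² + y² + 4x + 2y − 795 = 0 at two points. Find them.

Substitute y = (−110 − 3x)/4:
25x² + 700x − 1500 = 0  ⟹  x² + 28x − 60 = 0
x = 2 or x = −30, giving (2, −29) and (−30, −5).

(−30, −5) and (2, −29)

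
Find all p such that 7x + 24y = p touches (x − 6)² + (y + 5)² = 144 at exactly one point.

p = −378 or p = 222

For a tangent, require d(centre, line) = r = 12.
|7·6 + 24·(−5) − p| / √625 = 12
|p − (−78)| = 12·25, so p = 222 or p = −378.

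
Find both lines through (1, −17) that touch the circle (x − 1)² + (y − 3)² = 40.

3x + y = −14 and 3x − y = 20

A line y − (−17) = m(x − (1)) is tangent when its distance from (1, 3) is 2√10:
(0m − (20))² = 40(m² + 1)
m² − 9 = 0, so m = −3 or m = 3.
Through (1, −17) these give 3x + y = −14 and 3x − y = 20.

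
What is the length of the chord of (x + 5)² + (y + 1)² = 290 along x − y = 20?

2√2

Express y = x − 20 and substitute into the circle:
2x² − 28x + 96 = 0  ⟹  x² − 14x + 48 = 0
x = 8 or x = 6, giving (8, −12) and (6, −14).
Chord length = distance between (8, −12) and (6, −14) = √8 = 2√2.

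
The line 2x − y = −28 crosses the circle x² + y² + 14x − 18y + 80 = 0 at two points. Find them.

Express y = 2x + 28 and substitute into the circle:
5x² + 90x + 360 = 0  ⟹  x² + 18x + 72 = 0
x = −6 or x = −12, giving (−6, 16) and (−12, 4).

(−12, 4) and (−6, 16)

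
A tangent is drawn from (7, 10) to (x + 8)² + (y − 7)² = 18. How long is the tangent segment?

Centre (−8, 7), r² = 18. |PO|² = (15)² + (3)² = 234.
Power of the point: PT² = |PO|² − r² = 216, so PT = 6√6.

6√6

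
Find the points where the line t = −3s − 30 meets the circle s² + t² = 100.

Express t = −3s − 30 and substitute into the circle:
10s² + 180s + 800 = 0  ⟹  s² + 18s + 80 = 0
s = −8 or s = −10, giving (−8, −6) and (−10, 0).

(−10, 0) and (−8, −6)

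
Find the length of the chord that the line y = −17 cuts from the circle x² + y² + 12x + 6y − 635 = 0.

The distance from (−6, −3) to the line is 14, and r² = 680.
Half the chord is √(r² − d²) = √(484), so the full chord is 44.

44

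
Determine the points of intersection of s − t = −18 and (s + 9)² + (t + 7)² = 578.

Express t = s + 18 and substitute into the circle:
2s² + 68s + 128 = 0  ⟹  s² + 34s + 64 = 0
s = −2 or s = −32, giving (−2, 16) and (−32, −14).

(−32, −14) and (−2, 16)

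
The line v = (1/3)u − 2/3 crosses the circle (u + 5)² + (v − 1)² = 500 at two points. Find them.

(−25, −9) and (17, 5)

Express v = (−2 + u)/3 and substitute into the circle:
10u² + 80u − 4250 = 0  ⟹  u² + 8u − 425 = 0
u = 17 or u = −25, giving (17, 5) and (−25, −9).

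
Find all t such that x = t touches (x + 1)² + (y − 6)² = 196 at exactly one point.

t = −15 or t = 13

The line touches the circle iff its distance from (−1, 6) is 14:
|1·(−1) + 0·6 − t| / √1 = 14
|t − (−1)| = 14, so t = 13 or t = −15.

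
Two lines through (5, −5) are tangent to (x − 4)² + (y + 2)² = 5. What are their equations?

Let a tangent through (5, −5) have slope m. Its distance from (4, −2) must equal √5:
(−1m − (3))² = 5(m² + 1)
2m² − 3m − 2 = 0, so m = −1/2 or m = 2.
With m = −1/2: x + 2y = −5. With m = 2: 2x − y = 15.

x + 2y = −5 and 2x − y = 15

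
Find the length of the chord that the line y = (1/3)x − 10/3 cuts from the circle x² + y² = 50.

The distance from (0, 0) to the line is 10/√10, and r² = 50.
Half the chord is √(r² − d²) = √(40), so the full chord is 4√10.

4√10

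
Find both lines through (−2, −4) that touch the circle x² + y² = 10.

A line y − (−4) = m(x − (−2)) is tangent when its distance from (0, 0) is √10:
(2m − (4))² = 10(m² + 1)
3m² + 8m − 3 = 0, so m = 1/3 or m = −3.
With m = 1/3: x − 3y = 10. With m = −3: 3x + y = −10.

x − 3y = 10 and 3x + y = −10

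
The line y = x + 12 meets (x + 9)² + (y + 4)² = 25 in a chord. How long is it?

Centre (−9, −4), r² = 25. Perpendicular distance d from centre to line = |7| / √2 = 7/√2.
Half the chord is √(r² − d²) = √(1/2), so the full chord is √2.

√2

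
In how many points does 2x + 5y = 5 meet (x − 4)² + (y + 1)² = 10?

2

Substituting the line into the circle gives 29x² − 240x + 250 = 0.
Discriminant = (−240)² − 4·29·(250) = 28600 > 0.
Two real roots: the line is a secant.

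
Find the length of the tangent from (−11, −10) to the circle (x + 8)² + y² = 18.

With centre O = (−8, 0), |OP|² = 109 and r² = 18.
Power of the point: PT² = |PO|² − r² = 91, so PT = √91.

√91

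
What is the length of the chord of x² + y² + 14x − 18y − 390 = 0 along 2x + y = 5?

From the line, y = −2x + 5. Substituting:
5x² + 30x − 455 = 0  ⟹  x² + 6x − 91 = 0
x = 7 or x = −13, giving (7, −9) and (−13, 31).
|(7, −9) − (−13, 31)| = √((20)² + (−40)²) = 20√5.

20√5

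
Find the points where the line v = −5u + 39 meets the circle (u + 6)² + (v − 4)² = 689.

Substitute v = −5u + 39:
26u² − 338u + 572 = 0  ⟹  u² − 13u + 22 = 0
u = 11 or u = 2, giving (11, −16) and (2, 29).

(2, 29) and (11, −16)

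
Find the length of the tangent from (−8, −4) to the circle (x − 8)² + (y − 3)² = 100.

√205

With centre O = (8, 3), |OP|² = 305 and r² = 100.
Power of the point: PT² = |PO|² − r² = 205, so PT = √205.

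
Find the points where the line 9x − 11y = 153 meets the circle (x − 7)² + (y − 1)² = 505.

(−5, −18) and (28, 9)

Substitute y = (−153 + 9x)/11:
202x² − 4646x − 28280 = 0  ⟹  x² − 23x − 140 = 0
x = 28 or x = −5, giving (28, 9) and (−5, −18).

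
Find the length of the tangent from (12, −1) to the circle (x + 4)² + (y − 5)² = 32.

Centre (−4, 5), r² = 32. |PO|² = (16)² + (−6)² = 292.
Power of the point: PT² = |PO|² − r² = 260, so PT = 2√65.

2√65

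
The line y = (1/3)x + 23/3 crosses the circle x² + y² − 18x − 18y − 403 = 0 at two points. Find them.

(−14, 3) and (31, 18)

Express y = (23 + x)/3 and substitute into the circle:
10x² − 170x − 4340 = 0  ⟹  x² − 17x − 434 = 0
x = 31 or x = −14, giving (31, 18) and (−14, 3).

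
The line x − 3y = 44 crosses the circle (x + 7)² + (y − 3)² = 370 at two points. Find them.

Substitute y = (−44 + x)/3:
10x² + 20x − 80 = 0  ⟹  x² + 2x − 8 = 0
x = 2 or x = −4, giving (2, −14) and (−4, −16).

(−4, −16) and (2, −14)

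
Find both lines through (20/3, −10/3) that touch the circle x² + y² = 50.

A line y − (−10/3) = m(x − (20/3)) is tangent when its distance from (0, 0) is 5√2:
(−20/3m − (10/3))² = 50(m² + 1)
m² − 8m + 7 = 0, so m = 1 or m = 7.
With m = 1: x − y = 10. With m = 7: 7x − y = 50.

x − y = 10 and 7x − y = 50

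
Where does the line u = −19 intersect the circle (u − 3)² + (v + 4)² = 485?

(−19, −5) and (−19, −3)

The line gives u = −19. Substituting into the circle:
v² + 8v + 15 = 0
v = −3 or v = −5, giving (−19, −3) and (−19, −5).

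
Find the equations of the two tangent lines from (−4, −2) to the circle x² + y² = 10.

Write the tangent as mx − y + (−2 − m·(−4)) = 0 and set its distance from the centre to √10:
[m·(4) − (2)]² = 10(m² + 1)
3m² − 8m − 3 = 0, so m = 3 or m = −1/3.
Through (−4, −2) these give 3x − y = −10 and x + 3y = −10.

3x − y = −10 and x + 3y = −10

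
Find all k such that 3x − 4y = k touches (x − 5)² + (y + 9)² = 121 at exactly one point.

Tangency holds when the distance from the centre (5, −9) to the line equals the radius 11:
|3·5 − 4·(−9) − k| / √25 = 11
|k − (51)| = 11·5, so k = 106 or k = −4.

k = −4 or k = 106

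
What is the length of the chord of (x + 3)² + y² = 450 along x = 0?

42

Centre (−3, 0), r² = 450. Perpendicular distance d from centre to line = |−3| / √1 = 3.
Half the chord is √(r² − d²) = √(441), so the full chord is 42.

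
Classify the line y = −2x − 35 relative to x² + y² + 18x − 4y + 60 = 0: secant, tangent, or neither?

neither

Centre (−9, 2), r² = 25. Distance² from centre to line = (19)²/5 = 361/5.
Since d² > r², the line lies outside the circle.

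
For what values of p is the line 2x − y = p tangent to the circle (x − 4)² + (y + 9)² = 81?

The line touches the circle iff its distance from (4, −9) is 9:
|2·4 − 1·(−9) − p| / √5 = 9
|p − (17)| = 9√5.

p = 17 ± 9√5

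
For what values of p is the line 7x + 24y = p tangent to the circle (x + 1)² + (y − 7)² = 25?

p = 36 or p = 286

For a tangent, require d(centre, line) = r = 5.
|7·(−1) + 24·7 − p| / √625 = 5
|p − (161)| = 5·25, so p = 286 or p = 36.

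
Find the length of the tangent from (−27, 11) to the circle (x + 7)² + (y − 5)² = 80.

Centre (−7, 5), r² = 80. |PO|² = (−20)² + (6)² = 436.
Power of the point: PT² = |PO|² − r² = 356, so PT = 2√89.

2√89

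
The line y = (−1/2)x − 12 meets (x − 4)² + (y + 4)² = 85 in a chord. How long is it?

2√5

Express y = (−24 − x)/2 and substitute into the circle:
5x² − 20 = 0  ⟹  x² − 4 = 0
x = 2 or x = −2, giving (2, −13) and (−2, −11).
Chord length = distance between (2, −13) and (−2, −11) = √20 = 2√5.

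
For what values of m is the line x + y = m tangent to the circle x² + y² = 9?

Tangency holds when the distance from the centre (0, 0) to the line equals the radius 3:
|1·0 + 1·0 − m| / √2 = 3
|m| = 3√2.

m = ±3√2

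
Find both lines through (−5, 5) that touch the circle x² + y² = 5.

Write the tangent as mx − y + (5 − m·(−5)) = 0 and set its distance from the centre to √5:
[m·(5) − (−5)]² = 5(m² + 1)
2m² + 5m + 2 = 0, so m = −2 or m = −1/2.
With m = −2: 2x + y = −5. With m = −1/2: x + 2y = 5.

2x + y = −5 and x + 2y = 5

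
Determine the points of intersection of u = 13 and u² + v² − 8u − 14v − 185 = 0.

The line gives u = 13. Substituting into the circle:
v² − 14v − 120 = 0
v = 20 or v = −6, giving (13, 20) and (13, −6).

(13, −6) and (13, 20)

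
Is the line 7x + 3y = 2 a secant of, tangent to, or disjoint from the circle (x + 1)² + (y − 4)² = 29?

secant

Substituting the line into the circle gives 58x² + 158x − 152 = 0.
Δ = 24964 − (−35264) = 60228.
Two real roots: the line is a secant.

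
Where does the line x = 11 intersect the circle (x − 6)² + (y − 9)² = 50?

The line gives x = 11. Substituting into the circle:
y² − 18y + 56 = 0
y = 14 or y = 4, giving (11, 14) and (11, 4).

(11, 4) and (11, 14)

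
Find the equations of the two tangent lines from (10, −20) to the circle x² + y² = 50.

7x + y = 50 and x + y = −10

Let a tangent through (10, −20) have slope m. Its distance from (0, 0) must equal 5√2:
(−10m − (20))² = 50(m² + 1)
m² + 8m + 7 = 0, so m = −7 or m = −1.
With m = −7: 7x + y = 50. With m = −1: x + y = −10.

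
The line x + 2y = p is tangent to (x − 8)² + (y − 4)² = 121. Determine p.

For a tangent, require d(centre, line) = r = 11.
|1·8 + 2·4 − p| / √5 = 11
|p − (16)| = 11√5.

p = 16 ± 11√5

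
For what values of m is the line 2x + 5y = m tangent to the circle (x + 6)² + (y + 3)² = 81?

For a tangent, require d(centre, line) = r = 9.
|2·(−6) + 5·(−3) − m| / √29 = 9
|m − (−27)| = 9√29.

m = −27 ± 9√29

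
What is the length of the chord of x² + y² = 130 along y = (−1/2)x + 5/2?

10√5

From the line, y = (5 − x)/2. Substituting:
5x² − 10x − 495 = 0  ⟹  x² − 2x − 99 = 0
x = 11 or x = −9, giving (11, −3) and (−9, 7).
|(11, −3) − (−9, 7)| = √((20)² + (−10)²) = 10√5.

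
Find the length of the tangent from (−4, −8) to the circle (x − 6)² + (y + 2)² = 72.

8

With centre O = (6, −2), |OP|² = 136 and r² = 72.
By the tangent–radius right angle, tangent length = √(|PO|² − r²) = √64 = 8.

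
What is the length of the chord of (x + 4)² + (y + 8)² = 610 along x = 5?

46

The distance from (−4, −8) to the line is 9, and r² = 610.
Chord = 2√(r² − d²) = 2·√(529) = 46.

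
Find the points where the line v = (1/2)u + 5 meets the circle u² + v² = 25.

(−4, 3) and (0, 5)

Express v = (10 + u)/2 and substitute into the circle:
5u² + 20u = 0  ⟹  u² + 4u = 0
u = 0 or u = −4, giving (0, 5) and (−4, 3).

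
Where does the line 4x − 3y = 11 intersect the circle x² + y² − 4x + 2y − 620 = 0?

(−13, −21) and (17, 19)

From the line, y = (−11 + 4x)/3. Substituting:
25x² − 100x − 5525 = 0  ⟹  x² − 4x − 221 = 0
x = 17 or x = −13, giving (17, 19) and (−13, −21).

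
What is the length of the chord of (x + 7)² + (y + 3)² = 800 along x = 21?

8

The line gives x = 21. Substituting into the circle:
y² + 6y − 7 = 0
y = 1 or y = −7, giving (21, 1) and (21, −7).
|(21, 1) − (21, −7)| = √((0)² + (8)²) = 8.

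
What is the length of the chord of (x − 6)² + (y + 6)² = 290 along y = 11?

Substitute y = 11:
x² − 12x + 35 = 0
x = 7 or x = 5, giving (7, 11) and (5, 11).
Chord length = distance between (7, 11) and (5, 11) = √4 = 2.

2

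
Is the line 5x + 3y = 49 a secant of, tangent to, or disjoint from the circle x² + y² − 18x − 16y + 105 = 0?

Centre (9, 8), r² = 40. Distance² from centre to line = (20)²/34 = 200/17.
Since d² < r², the line cuts the circle twice.

secant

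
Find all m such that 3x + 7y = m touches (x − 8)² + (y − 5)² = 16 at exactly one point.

m = 59 ± 4√58

The line touches the circle iff its distance from (8, 5) is 4:
|3·8 + 7·5 − m| / √58 = 4
|m − (59)| = 4√58.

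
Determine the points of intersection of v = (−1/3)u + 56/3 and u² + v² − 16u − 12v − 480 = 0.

Express v = (56 − u)/3 and substitute into the circle:
10u² − 220u − 3200 = 0  ⟹  u² − 22u − 320 = 0
u = 32 or u = −10, giving (32, 8) and (−10, 22).

(−10, 22) and (32, 8)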